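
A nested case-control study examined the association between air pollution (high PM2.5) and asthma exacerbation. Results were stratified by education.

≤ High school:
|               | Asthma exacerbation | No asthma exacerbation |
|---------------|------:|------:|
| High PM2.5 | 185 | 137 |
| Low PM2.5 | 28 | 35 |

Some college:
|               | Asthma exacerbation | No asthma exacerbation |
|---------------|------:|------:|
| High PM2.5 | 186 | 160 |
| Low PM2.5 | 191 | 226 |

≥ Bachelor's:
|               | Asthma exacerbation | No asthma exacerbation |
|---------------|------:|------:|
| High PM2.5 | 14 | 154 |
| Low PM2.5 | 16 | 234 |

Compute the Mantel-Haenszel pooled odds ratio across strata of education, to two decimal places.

OR_MH = Σ(aᵢdᵢ/nᵢ) / Σ(bᵢcᵢ/nᵢ), where nᵢ is the stratum total.
Stratum 1 (≤ High school): n = 385; a·d/n = 185·35/385 = 16.8182; b·c/n = 137·28/385 = 9.9636
Stratum 2 (Some college): n = 763; a·d/n = 186·226/763 = 55.0931; b·c/n = 160·191/763 = 40.0524
Stratum 3 (≥ Bachelor's): n = 418; a·d/n = 14·234/418 = 7.8373; b·c/n = 154·16/418 = 5.8947
OR_MH = (16.8182 + 55.0931 + 7.8373) / (9.9636 + 40.0524 + 5.8947) = 79.7486 / 55.9108 = 1.42635

1.43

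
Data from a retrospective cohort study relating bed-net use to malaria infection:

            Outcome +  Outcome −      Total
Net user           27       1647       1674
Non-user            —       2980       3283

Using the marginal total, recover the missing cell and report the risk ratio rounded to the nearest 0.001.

0.175

The missing cell is in the unexposed row: 3283 − 2980 = 303.
So a = 27, b = 1647, c = 303, d = 2980.
RR = [a/(a+b)] / [c/(c+d)] = (27/1674) / (303/3283) = 0.01613/0.09229 = 0.17476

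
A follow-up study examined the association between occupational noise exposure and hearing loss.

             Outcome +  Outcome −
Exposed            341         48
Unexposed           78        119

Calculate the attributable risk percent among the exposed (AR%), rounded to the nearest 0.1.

54.8

Cells: a = 341, b = 48, c = 78, d = 119.
Risk in exposed = 341/389 = 0.87661; risk in unexposed = 78/197 = 0.39594.
RR = 0.87661/0.39594 = 2.21399
AR% = (RR − 1)/RR × 100 = (2.21399 − 1)/2.21399 × 100 = 54.8328%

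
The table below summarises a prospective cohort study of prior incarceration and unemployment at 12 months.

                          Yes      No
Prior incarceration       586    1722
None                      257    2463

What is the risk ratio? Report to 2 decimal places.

2.69

Cells: a = 586, b = 1722, c = 257, d = 2463.
Risk in exposed = 586/2308 = 0.25390; risk in unexposed = 257/2720 = 0.09449.
RR = 0.25390 / 0.09449 = 2.68719
The risk among the exposed is 2.69 times that among the unexposed.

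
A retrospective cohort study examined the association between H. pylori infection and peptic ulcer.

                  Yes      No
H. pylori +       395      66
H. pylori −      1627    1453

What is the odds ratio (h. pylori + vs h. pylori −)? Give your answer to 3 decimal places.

5.345

Cells: a = 395, b = 66, c = 1627, d = 1453.
OR = (a·d)/(b·c) = (395 × 1453) / (66 × 1627) = 573935 / 107382 = 5.34480
The odds of peptic ulcer are about 5.34 times as high in the h. pylori + group.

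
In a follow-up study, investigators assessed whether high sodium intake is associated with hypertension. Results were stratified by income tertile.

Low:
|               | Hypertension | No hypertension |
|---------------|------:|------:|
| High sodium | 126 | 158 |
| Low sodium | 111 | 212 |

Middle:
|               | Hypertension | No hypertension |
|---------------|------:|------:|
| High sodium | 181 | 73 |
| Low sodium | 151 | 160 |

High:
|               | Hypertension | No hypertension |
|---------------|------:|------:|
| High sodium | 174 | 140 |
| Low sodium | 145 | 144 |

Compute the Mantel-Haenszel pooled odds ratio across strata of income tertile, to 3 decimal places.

1.667

OR_MH = Σ(aᵢdᵢ/nᵢ) / Σ(bᵢcᵢ/nᵢ), where nᵢ is the stratum total.
Stratum 1 (Low): n = 607; a·d/n = 126·212/607 = 44.0066; b·c/n = 158·111/607 = 28.8929
Stratum 2 (Middle): n = 565; a·d/n = 181·160/565 = 51.2566; b·c/n = 73·151/565 = 19.5097
Stratum 3 (High): n = 603; a·d/n = 174·144/603 = 41.5522; b·c/n = 140·145/603 = 33.6650
OR_MH = (44.0066 + 51.2566 + 41.5522) / (28.8929 + 19.5097 + 33.6650) = 136.8155 / 82.0677 = 1.66711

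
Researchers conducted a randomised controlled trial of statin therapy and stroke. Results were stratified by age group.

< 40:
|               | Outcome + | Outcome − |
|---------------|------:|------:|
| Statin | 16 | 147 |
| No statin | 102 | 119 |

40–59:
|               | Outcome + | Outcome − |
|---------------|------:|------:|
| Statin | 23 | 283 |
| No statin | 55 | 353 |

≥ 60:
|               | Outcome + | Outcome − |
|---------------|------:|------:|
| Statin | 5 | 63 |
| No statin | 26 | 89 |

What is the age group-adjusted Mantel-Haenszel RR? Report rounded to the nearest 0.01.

0.33

RR_MH = Σ(aᵢ·n₀ᵢ/nᵢ) / Σ(cᵢ·n₁ᵢ/nᵢ), with n₁ᵢ = aᵢ+bᵢ (exposed), n₀ᵢ = cᵢ+dᵢ (unexposed), nᵢ = n₁ᵢ+n₀ᵢ.
Stratum 1 (< 40): n₁ = 163, n₀ = 221, n = 384; a·n₀/n = 16·221/384 = 9.2083; c·n₁/n = 102·163/384 = 43.2969
Stratum 2 (40–59): n₁ = 306, n₀ = 408, n = 714; a·n₀/n = 23·408/714 = 13.1429; c·n₁/n = 55·306/714 = 23.5714
Stratum 3 (≥ 60): n₁ = 68, n₀ = 115, n = 183; a·n₀/n = 5·115/183 = 3.1421; c·n₁/n = 26·68/183 = 9.6612
RR_MH = (9.2083 + 13.1429 + 3.1421) / (43.2969 + 23.5714 + 9.6612) = 25.4933 / 76.5295 = 0.33312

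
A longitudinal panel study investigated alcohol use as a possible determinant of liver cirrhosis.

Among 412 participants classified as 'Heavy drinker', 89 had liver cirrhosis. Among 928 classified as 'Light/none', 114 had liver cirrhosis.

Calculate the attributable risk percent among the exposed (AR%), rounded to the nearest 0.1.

From the description: a = 89, b = 323, c = 114, d = 814.
Risk in exposed = 89/412 = 0.21602; risk in unexposed = 114/928 = 0.12284.
RR = 0.21602/0.12284 = 1.75847
AR% = (RR − 1)/RR × 100 = (1.75847 − 1)/1.75847 × 100 = 43.1325%

43.1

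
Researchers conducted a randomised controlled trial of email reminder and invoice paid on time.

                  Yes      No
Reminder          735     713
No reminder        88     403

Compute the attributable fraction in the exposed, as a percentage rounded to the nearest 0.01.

64.69

Cells: a = 735, b = 713, c = 88, d = 403.
Risk in exposed = 735/1448 = 0.50760; risk in unexposed = 88/491 = 0.17923.
RR = 0.50760/0.17923 = 2.83216
AR% = (RR − 1)/RR × 100 = (2.83216 − 1)/2.83216 × 100 = 64.6912%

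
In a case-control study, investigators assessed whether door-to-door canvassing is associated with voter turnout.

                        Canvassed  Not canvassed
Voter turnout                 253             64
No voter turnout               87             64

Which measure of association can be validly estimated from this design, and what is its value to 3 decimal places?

2.908

Reading the table with exposure as columns: a = 253 (Canvassed, case), b = 87 (Canvassed, non-case), c = 64 (Not canvassed, case), d = 64.
This is a case-control study: participants were sampled on outcome status, so risks in the source population cannot be estimated directly — relative risk is not valid here. The odds ratio is the appropriate measure.
OR = (a·d)/(b·c) = (253 × 64) / (87 × 64) = 16192 / 5568 = 2.90805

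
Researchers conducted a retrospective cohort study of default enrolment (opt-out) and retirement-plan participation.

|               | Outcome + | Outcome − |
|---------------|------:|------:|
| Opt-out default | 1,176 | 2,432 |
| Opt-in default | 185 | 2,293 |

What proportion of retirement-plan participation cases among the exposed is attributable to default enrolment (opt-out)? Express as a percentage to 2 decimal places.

Cells: a = 1176, b = 2432, c = 185, d = 2293.
Risk in exposed = 1176/3608 = 0.32594; risk in unexposed = 185/2478 = 0.07466.
RR = 0.32594/0.07466 = 4.36587
AR% = (RR − 1)/RR × 100 = (4.36587 − 1)/4.36587 × 100 = 77.0950%

77.10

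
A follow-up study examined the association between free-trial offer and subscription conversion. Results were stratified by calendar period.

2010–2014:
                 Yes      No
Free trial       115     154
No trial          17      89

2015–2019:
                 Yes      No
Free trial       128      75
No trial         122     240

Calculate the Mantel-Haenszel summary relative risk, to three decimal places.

2.044

RR_MH = Σ(aᵢ·n₀ᵢ/nᵢ) / Σ(cᵢ·n₁ᵢ/nᵢ), with n₁ᵢ = aᵢ+bᵢ (exposed), n₀ᵢ = cᵢ+dᵢ (unexposed), nᵢ = n₁ᵢ+n₀ᵢ.
Stratum 1 (2010–2014): n₁ = 269, n₀ = 106, n = 375; a·n₀/n = 115·106/375 = 32.5067; c·n₁/n = 17·269/375 = 12.1947
Stratum 2 (2015–2019): n₁ = 203, n₀ = 362, n = 565; a·n₀/n = 128·362/565 = 82.0106; c·n₁/n = 122·203/565 = 43.8336
RR_MH = (32.5067 + 82.0106) / (12.1947 + 43.8336) = 114.5173 / 56.0283 = 2.04392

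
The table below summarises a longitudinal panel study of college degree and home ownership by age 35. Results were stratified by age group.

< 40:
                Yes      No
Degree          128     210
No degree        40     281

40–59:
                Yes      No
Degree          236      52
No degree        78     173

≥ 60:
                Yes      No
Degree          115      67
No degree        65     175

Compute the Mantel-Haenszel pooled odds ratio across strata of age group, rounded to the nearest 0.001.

OR_MH = Σ(aᵢdᵢ/nᵢ) / Σ(bᵢcᵢ/nᵢ), where nᵢ is the stratum total.
Stratum 1 (< 40): n = 659; a·d/n = 128·281/659 = 54.5797; b·c/n = 210·40/659 = 12.7466
Stratum 2 (40–59): n = 539; a·d/n = 236·173/539 = 75.7477; b·c/n = 52·78/539 = 7.5250
Stratum 3 (≥ 60): n = 422; a·d/n = 115·175/422 = 47.6896; b·c/n = 67·65/422 = 10.3199
OR_MH = (54.5797 + 75.7477 + 47.6896) / (12.7466 + 7.5250 + 10.3199) = 178.0169 / 30.5915 = 5.81916

5.819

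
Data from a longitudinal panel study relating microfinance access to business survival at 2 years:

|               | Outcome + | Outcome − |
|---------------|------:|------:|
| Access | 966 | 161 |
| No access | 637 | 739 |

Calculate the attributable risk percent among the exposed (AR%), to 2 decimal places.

Cells: a = 966, b = 161, c = 637, d = 739.
Risk in exposed = 966/1127 = 0.85714; risk in unexposed = 637/1376 = 0.46294.
RR = 0.85714/0.46294 = 1.85154
AR% = (RR − 1)/RR × 100 = (1.85154 − 1)/1.85154 × 100 = 45.9908%

45.99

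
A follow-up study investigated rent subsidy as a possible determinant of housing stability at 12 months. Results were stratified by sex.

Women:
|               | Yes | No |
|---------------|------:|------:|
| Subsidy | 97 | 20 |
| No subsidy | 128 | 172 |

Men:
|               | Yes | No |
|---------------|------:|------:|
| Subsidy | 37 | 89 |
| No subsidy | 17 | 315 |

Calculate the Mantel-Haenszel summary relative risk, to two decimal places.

RR_MH = Σ(aᵢ·n₀ᵢ/nᵢ) / Σ(cᵢ·n₁ᵢ/nᵢ), with n₁ᵢ = aᵢ+bᵢ (exposed), n₀ᵢ = cᵢ+dᵢ (unexposed), nᵢ = n₁ᵢ+n₀ᵢ.
Stratum 1 (Women): n₁ = 117, n₀ = 300, n = 417; a·n₀/n = 97·300/417 = 69.7842; c·n₁/n = 128·117/417 = 35.9137
Stratum 2 (Men): n₁ = 126, n₀ = 332, n = 458; a·n₀/n = 37·332/458 = 26.8210; c·n₁/n = 17·126/458 = 4.6769
RR_MH = (69.7842 + 26.8210) / (35.9137 + 4.6769) = 96.6051 / 40.5905 = 2.37999

2.38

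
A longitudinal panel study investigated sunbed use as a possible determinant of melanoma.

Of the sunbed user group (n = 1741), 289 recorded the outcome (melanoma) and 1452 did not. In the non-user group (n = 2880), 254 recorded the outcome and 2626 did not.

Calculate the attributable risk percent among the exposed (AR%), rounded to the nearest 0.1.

46.9

From the description: a = 289, b = 1452, c = 254, d = 2626.
Risk in exposed = 289/1741 = 0.16600; risk in unexposed = 254/2880 = 0.08819.
RR = 0.16600/0.08819 = 1.88217
AR% = (RR − 1)/RR × 100 = (1.88217 − 1)/1.88217 × 100 = 46.8697%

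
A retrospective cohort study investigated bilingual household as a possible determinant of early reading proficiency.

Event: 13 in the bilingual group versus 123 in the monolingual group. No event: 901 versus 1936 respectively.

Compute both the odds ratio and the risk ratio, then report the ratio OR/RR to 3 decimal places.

0.954

From the description: a = 13, b = 901, c = 123, d = 1936.
OR = (13·1936)/(901·123) = 25168/110823 = 0.22710
Risk in exposed = 13/914 = 0.01422; risk in unexposed = 123/2059 = 0.05974; RR = 0.23809
OR/RR = 0.22710 / 0.23809 = 0.95383
The outcome is rare in both groups, so OR ≈ RR (ratio near 1).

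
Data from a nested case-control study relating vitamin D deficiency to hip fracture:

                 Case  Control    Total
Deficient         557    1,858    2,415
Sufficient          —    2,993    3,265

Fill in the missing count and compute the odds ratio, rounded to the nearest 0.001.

3.299

The missing cell is in the unexposed row: 3265 − 2993 = 272.
So a = 557, b = 1858, c = 272, d = 2993.
OR = (a·d)/(b·c) = (557 × 2993) / (1858 × 272) = 1667101 / 505376 = 3.29873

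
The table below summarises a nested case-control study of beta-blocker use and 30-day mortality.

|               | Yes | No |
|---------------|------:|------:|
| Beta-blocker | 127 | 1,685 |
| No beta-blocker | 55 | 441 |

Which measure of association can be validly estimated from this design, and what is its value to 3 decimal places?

0.604

Cells: a = 127, b = 1685, c = 55, d = 441.
This is a nested case-control study: participants were sampled on outcome status, so risks in the source population cannot be estimated directly — relative risk is not valid here. The odds ratio is the appropriate measure.
OR = (a·d)/(b·c) = (127 × 441) / (1685 × 55) = 56007 / 92675 = 0.60434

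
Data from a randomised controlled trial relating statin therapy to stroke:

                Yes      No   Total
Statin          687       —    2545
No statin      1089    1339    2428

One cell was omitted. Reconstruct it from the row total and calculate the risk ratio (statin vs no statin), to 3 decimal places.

0.602

The missing cell is in the exposed row: 2545 − 687 = 1858.
So a = 687, b = 1858, c = 1089, d = 1339.
RR = [a/(a+b)] / [c/(c+d)] = (687/2545) / (1089/2428) = 0.26994/0.44852 = 0.60185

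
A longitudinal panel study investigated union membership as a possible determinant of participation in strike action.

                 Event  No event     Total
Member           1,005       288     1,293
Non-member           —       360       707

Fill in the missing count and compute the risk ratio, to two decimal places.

1.58

The missing cell is in the unexposed row: 707 − 360 = 347.
So a = 1005, b = 288, c = 347, d = 360.
RR = [a/(a+b)] / [c/(c+d)] = (1005/1293) / (347/707) = 0.77726/0.49081 = 1.58364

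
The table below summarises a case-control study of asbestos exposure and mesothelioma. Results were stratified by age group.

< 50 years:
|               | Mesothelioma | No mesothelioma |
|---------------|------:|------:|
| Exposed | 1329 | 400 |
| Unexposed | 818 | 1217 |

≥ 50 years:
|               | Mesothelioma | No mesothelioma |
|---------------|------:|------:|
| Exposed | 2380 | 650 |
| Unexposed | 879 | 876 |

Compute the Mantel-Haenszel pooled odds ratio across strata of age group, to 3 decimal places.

OR_MH = Σ(aᵢdᵢ/nᵢ) / Σ(bᵢcᵢ/nᵢ), where nᵢ is the stratum total.
Stratum 1 (< 50 years): n = 3764; a·d/n = 1329·1217/3764 = 429.7006; b·c/n = 400·818/3764 = 86.9288
Stratum 2 (≥ 50 years): n = 4785; a·d/n = 2380·876/4785 = 435.7116; b·c/n = 650·879/4785 = 119.4044
OR_MH = (429.7006 + 435.7116) / (86.9288 + 119.4044) = 865.4122 / 206.3332 = 4.19425

4.194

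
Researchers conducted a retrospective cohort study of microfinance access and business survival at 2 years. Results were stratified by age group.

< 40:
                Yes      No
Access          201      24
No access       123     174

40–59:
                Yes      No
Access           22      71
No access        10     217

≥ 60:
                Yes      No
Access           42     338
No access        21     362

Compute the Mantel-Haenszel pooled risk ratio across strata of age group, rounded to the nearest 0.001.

RR_MH = Σ(aᵢ·n₀ᵢ/nᵢ) / Σ(cᵢ·n₁ᵢ/nᵢ), with n₁ᵢ = aᵢ+bᵢ (exposed), n₀ᵢ = cᵢ+dᵢ (unexposed), nᵢ = n₁ᵢ+n₀ᵢ.
Stratum 1 (< 40): n₁ = 225, n₀ = 297, n = 522; a·n₀/n = 201·297/522 = 114.3621; c·n₁/n = 123·225/522 = 53.0172
Stratum 2 (40–59): n₁ = 93, n₀ = 227, n = 320; a·n₀/n = 22·227/320 = 15.6062; c·n₁/n = 10·93/320 = 2.9062
Stratum 3 (≥ 60): n₁ = 380, n₀ = 383, n = 763; a·n₀/n = 42·383/763 = 21.0826; c·n₁/n = 21·380/763 = 10.4587
RR_MH = (114.3621 + 15.6062 + 21.0826) / (53.0172 + 2.9062 + 10.4587) = 151.0509 / 66.3822 = 2.27547

2.275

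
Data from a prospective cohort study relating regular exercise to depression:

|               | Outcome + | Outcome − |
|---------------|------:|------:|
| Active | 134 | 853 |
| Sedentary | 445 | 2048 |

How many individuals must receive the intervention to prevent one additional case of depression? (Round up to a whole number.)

24

Risk in treated group = 134/987 = 0.13576; risk in control = 445/2493 = 0.17850.
Absolute risk reduction = 0.17850 − 0.13576 = 0.04273
NNT = 1 / ARR = 1 / 0.04273 = 23.400 → round up → 24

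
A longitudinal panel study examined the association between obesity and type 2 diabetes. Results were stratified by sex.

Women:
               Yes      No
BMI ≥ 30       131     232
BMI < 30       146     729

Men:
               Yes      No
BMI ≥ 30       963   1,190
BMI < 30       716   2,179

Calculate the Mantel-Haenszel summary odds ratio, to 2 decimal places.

OR_MH = Σ(aᵢdᵢ/nᵢ) / Σ(bᵢcᵢ/nᵢ), where nᵢ is the stratum total.
Stratum 1 (Women): n = 1238; a·d/n = 131·729/1238 = 77.1397; b·c/n = 232·146/1238 = 27.3603
Stratum 2 (Men): n = 5048; a·d/n = 963·2179/5048 = 415.6848; b·c/n = 1190·716/5048 = 168.7876
OR_MH = (77.1397 + 415.6848) / (27.3603 + 168.7876) = 492.8246 / 196.1479 = 2.51252

2.51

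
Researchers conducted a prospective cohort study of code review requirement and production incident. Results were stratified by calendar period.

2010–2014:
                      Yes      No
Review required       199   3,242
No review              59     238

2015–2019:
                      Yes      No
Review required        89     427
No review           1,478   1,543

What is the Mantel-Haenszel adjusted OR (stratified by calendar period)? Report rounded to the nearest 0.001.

0.224

OR_MH = Σ(aᵢdᵢ/nᵢ) / Σ(bᵢcᵢ/nᵢ), where nᵢ is the stratum total.
Stratum 1 (2010–2014): n = 3738; a·d/n = 199·238/3738 = 12.6704; b·c/n = 3242·59/3738 = 51.1712
Stratum 2 (2015–2019): n = 3537; a·d/n = 89·1543/3537 = 38.8258; b·c/n = 427·1478/3537 = 178.4297
OR_MH = (12.6704 + 38.8258) / (51.1712 + 178.4297) = 51.4963 / 229.6010 = 0.22429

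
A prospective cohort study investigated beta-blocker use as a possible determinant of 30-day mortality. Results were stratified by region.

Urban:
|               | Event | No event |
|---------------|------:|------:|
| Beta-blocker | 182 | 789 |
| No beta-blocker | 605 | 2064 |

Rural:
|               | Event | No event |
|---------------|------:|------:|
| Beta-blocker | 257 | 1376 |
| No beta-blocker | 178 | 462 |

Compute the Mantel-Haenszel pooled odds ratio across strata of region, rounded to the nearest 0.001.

OR_MH = Σ(aᵢdᵢ/nᵢ) / Σ(bᵢcᵢ/nᵢ), where nᵢ is the stratum total.
Stratum 1 (Urban): n = 3640; a·d/n = 182·2064/3640 = 103.2000; b·c/n = 789·605/3640 = 131.1387
Stratum 2 (Rural): n = 2273; a·d/n = 257·462/2273 = 52.2367; b·c/n = 1376·178/2273 = 107.7554
OR_MH = (103.2000 + 52.2367) / (131.1387 + 107.7554) = 155.4367 / 238.8941 = 0.65065

0.651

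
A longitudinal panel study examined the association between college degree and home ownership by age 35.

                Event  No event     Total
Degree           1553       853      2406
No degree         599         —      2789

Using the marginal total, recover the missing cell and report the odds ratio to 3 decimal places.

The missing cell is in the unexposed row: 2789 − 599 = 2190.
So a = 1553, b = 853, c = 599, d = 2190.
OR = (a·d)/(b·c) = (1553 × 2190) / (853 × 599) = 3401070 / 510947 = 6.65640

6.656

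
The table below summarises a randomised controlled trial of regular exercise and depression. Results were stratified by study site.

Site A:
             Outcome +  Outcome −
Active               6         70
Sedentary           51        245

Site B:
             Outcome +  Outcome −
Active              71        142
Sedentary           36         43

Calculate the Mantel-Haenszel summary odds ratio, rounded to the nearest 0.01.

OR_MH = Σ(aᵢdᵢ/nᵢ) / Σ(bᵢcᵢ/nᵢ), where nᵢ is the stratum total.
Stratum 1 (Site A): n = 372; a·d/n = 6·245/372 = 3.9516; b·c/n = 70·51/372 = 9.5968
Stratum 2 (Site B): n = 292; a·d/n = 71·43/292 = 10.4555; b·c/n = 142·36/292 = 17.5068
OR_MH = (3.9516 + 10.4555) / (9.5968 + 17.5068) = 14.4071 / 27.1036 = 0.53156

0.53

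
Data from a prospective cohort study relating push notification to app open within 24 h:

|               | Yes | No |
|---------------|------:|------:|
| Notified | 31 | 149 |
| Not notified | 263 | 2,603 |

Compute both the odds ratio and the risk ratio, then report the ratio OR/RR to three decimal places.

1.097

Cells: a = 31, b = 149, c = 263, d = 2603.
OR = (31·2603)/(149·263) = 80693/39187 = 2.05918
Risk in exposed = 31/180 = 0.17222; risk in unexposed = 263/2866 = 0.09177; RR = 1.87676
OR/RR = 2.05918 / 1.87676 = 1.09720
The outcome is not rare, so the OR lies further from 1 than the RR.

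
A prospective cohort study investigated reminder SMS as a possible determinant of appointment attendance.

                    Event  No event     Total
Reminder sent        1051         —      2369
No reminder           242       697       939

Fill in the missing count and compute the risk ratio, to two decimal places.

1.72

The missing cell is in the exposed row: 2369 − 1051 = 1318.
So a = 1051, b = 1318, c = 242, d = 697.
RR = [a/(a+b)] / [c/(c+d)] = (1051/2369) / (242/939) = 0.44365/0.25772 = 1.72142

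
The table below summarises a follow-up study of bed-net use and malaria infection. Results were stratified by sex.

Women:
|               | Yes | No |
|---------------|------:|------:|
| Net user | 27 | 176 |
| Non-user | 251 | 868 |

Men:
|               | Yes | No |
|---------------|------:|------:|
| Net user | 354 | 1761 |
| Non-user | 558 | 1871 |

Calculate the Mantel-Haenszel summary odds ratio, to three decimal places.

0.655

OR_MH = Σ(aᵢdᵢ/nᵢ) / Σ(bᵢcᵢ/nᵢ), where nᵢ is the stratum total.
Stratum 1 (Women): n = 1322; a·d/n = 27·868/1322 = 17.7277; b·c/n = 176·251/1322 = 33.4160
Stratum 2 (Men): n = 4544; a·d/n = 354·1871/4544 = 145.7601; b·c/n = 1761·558/4544 = 216.2496
OR_MH = (17.7277 + 145.7601) / (33.4160 + 216.2496) = 163.4878 / 249.6656 = 0.65483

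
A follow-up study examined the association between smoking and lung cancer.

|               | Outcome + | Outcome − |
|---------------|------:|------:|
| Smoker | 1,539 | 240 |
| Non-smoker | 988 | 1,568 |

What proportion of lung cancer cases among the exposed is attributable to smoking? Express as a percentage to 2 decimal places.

Cells: a = 1539, b = 240, c = 988, d = 1568.
Risk in exposed = 1539/1779 = 0.86509; risk in unexposed = 988/2556 = 0.38654.
RR = 0.86509/0.38654 = 2.23803
AR% = (RR − 1)/RR × 100 = (2.23803 − 1)/2.23803 × 100 = 55.3179%

55.32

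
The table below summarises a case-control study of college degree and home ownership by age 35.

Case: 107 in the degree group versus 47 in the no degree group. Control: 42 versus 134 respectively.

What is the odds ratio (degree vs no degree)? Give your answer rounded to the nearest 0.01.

From the description: a = 107, b = 42, c = 47, d = 134.
OR = (a·d)/(b·c) = (107 × 134) / (42 × 47) = 14338 / 1974 = 7.26342
The odds of home ownership by age 35 are about 7.26 times as high in the degree group.

7.26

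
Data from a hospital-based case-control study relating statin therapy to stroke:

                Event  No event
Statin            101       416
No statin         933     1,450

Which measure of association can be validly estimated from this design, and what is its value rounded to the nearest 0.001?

Cells: a = 101, b = 416, c = 933, d = 1450.
This is a hospital-based case-control study: participants were sampled on outcome status, so risks in the source population cannot be estimated directly — relative risk is not valid here. The odds ratio is the appropriate measure.
OR = (a·d)/(b·c) = (101 × 1450) / (416 × 933) = 146450 / 388128 = 0.37732

0.377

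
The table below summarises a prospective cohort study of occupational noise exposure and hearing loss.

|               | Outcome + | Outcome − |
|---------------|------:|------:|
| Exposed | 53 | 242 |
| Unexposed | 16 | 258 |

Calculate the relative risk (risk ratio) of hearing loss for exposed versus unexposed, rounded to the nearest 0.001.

Cells: a = 53, b = 242, c = 16, d = 258.
Risk in exposed = 53/295 = 0.17966; risk in unexposed = 16/274 = 0.05839.
RR = 0.17966 / 0.05839 = 3.07669
The risk among the exposed is 3.08 times that among the unexposed.

3.077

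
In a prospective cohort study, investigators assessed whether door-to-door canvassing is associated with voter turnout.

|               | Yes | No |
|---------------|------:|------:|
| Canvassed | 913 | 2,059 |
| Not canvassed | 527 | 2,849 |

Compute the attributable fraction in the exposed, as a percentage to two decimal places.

49.19

Cells: a = 913, b = 2059, c = 527, d = 2849.
Risk in exposed = 913/2972 = 0.30720; risk in unexposed = 527/3376 = 0.15610.
RR = 0.30720/0.15610 = 1.96795
AR% = (RR − 1)/RR × 100 = (1.96795 − 1)/1.96795 × 100 = 49.1857%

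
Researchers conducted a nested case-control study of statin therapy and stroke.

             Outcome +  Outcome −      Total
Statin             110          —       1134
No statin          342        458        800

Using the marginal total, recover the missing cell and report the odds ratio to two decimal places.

The missing cell is in the exposed row: 1134 − 110 = 1024.
So a = 110, b = 1024, c = 342, d = 458.
OR = (a·d)/(b·c) = (110 × 458) / (1024 × 342) = 50380 / 350208 = 0.14386

0.14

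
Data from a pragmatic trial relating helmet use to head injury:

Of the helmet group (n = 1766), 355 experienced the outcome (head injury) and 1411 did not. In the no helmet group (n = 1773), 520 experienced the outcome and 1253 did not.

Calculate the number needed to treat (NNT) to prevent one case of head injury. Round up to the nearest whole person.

Risk in treated group = 355/1766 = 0.20102; risk in control = 520/1773 = 0.29329.
Absolute risk reduction = 0.29329 − 0.20102 = 0.09227
NNT = 1 / ARR = 1 / 0.09227 = 10.838 → round up → 11

11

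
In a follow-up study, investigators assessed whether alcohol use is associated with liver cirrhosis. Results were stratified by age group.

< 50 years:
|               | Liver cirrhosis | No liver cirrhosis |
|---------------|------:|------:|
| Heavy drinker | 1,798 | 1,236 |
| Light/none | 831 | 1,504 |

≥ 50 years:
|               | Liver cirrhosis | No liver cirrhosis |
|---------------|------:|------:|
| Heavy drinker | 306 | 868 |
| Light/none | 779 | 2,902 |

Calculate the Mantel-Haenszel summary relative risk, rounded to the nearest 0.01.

RR_MH = Σ(aᵢ·n₀ᵢ/nᵢ) / Σ(cᵢ·n₁ᵢ/nᵢ), with n₁ᵢ = aᵢ+bᵢ (exposed), n₀ᵢ = cᵢ+dᵢ (unexposed), nᵢ = n₁ᵢ+n₀ᵢ.
Stratum 1 (< 50 years): n₁ = 3034, n₀ = 2335, n = 5369; a·n₀/n = 1798·2335/5369 = 781.9575; c·n₁/n = 831·3034/5369 = 469.5947
Stratum 2 (≥ 50 years): n₁ = 1174, n₀ = 3681, n = 4855; a·n₀/n = 306·3681/4855 = 232.0054; c·n₁/n = 779·1174/4855 = 188.3720
RR_MH = (781.9575 + 232.0054) / (469.5947 + 188.3720) = 1013.9629 / 657.9667 = 1.54106

1.54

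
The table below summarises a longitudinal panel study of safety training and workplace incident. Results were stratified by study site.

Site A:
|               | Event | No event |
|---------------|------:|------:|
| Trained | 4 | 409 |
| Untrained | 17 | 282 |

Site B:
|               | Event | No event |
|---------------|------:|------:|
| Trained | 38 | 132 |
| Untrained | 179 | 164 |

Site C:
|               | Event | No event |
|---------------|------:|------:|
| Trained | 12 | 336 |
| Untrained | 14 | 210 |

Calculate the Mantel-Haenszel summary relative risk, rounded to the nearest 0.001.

RR_MH = Σ(aᵢ·n₀ᵢ/nᵢ) / Σ(cᵢ·n₁ᵢ/nᵢ), with n₁ᵢ = aᵢ+bᵢ (exposed), n₀ᵢ = cᵢ+dᵢ (unexposed), nᵢ = n₁ᵢ+n₀ᵢ.
Stratum 1 (Site A): n₁ = 413, n₀ = 299, n = 712; a·n₀/n = 4·299/712 = 1.6798; c·n₁/n = 17·413/712 = 9.8610
Stratum 2 (Site B): n₁ = 170, n₀ = 343, n = 513; a·n₀/n = 38·343/513 = 25.4074; c·n₁/n = 179·170/513 = 59.3177
Stratum 3 (Site C): n₁ = 348, n₀ = 224, n = 572; a·n₀/n = 12·224/572 = 4.6993; c·n₁/n = 14·348/572 = 8.5175
RR_MH = (1.6798 + 25.4074 + 4.6993) / (9.8610 + 59.3177 + 8.5175) = 31.7865 / 77.6962 = 0.40911

0.409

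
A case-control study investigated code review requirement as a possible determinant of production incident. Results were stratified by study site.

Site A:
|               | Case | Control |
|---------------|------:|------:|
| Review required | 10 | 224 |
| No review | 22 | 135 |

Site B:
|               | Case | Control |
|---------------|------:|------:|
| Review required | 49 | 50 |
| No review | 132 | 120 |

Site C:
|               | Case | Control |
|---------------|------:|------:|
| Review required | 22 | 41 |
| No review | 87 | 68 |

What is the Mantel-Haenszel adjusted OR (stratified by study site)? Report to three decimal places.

0.567

OR_MH = Σ(aᵢdᵢ/nᵢ) / Σ(bᵢcᵢ/nᵢ), where nᵢ is the stratum total.
Stratum 1 (Site A): n = 391; a·d/n = 10·135/391 = 3.4527; b·c/n = 224·22/391 = 12.6036
Stratum 2 (Site B): n = 351; a·d/n = 49·120/351 = 16.7521; b·c/n = 50·132/351 = 18.8034
Stratum 3 (Site C): n = 218; a·d/n = 22·68/218 = 6.8624; b·c/n = 41·87/218 = 16.3624
OR_MH = (3.4527 + 16.7521 + 6.8624) / (12.6036 + 18.8034 + 16.3624) = 27.0672 / 47.7694 = 0.56662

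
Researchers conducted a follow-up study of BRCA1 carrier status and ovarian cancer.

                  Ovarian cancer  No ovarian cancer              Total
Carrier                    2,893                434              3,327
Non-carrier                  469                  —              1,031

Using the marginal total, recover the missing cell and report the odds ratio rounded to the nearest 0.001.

7.988

The missing cell is in the unexposed row: 1031 − 469 = 562.
So a = 2893, b = 434, c = 469, d = 562.
OR = (a·d)/(b·c) = (2893 × 562) / (434 × 469) = 1625866 / 203546 = 7.98771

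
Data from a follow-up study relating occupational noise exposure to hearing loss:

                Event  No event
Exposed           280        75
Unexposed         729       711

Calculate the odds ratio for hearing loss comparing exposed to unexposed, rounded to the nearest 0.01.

3.64

Cells: a = 280, b = 75, c = 729, d = 711.
OR = (a·d)/(b·c) = (280 × 711) / (75 × 729) = 199080 / 54675 = 3.64115
The odds of hearing loss are about 3.64 times as high in the exposed group.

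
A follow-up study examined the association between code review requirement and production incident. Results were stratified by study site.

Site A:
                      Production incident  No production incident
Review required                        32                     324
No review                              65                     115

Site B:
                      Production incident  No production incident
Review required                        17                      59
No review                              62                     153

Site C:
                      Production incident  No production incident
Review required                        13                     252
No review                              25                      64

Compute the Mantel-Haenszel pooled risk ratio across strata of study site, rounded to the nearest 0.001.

RR_MH = Σ(aᵢ·n₀ᵢ/nᵢ) / Σ(cᵢ·n₁ᵢ/nᵢ), with n₁ᵢ = aᵢ+bᵢ (exposed), n₀ᵢ = cᵢ+dᵢ (unexposed), nᵢ = n₁ᵢ+n₀ᵢ.
Stratum 1 (Site A): n₁ = 356, n₀ = 180, n = 536; a·n₀/n = 32·180/536 = 10.7463; c·n₁/n = 65·356/536 = 43.1716
Stratum 2 (Site B): n₁ = 76, n₀ = 215, n = 291; a·n₀/n = 17·215/291 = 12.5601; c·n₁/n = 62·76/291 = 16.1924
Stratum 3 (Site C): n₁ = 265, n₀ = 89, n = 354; a·n₀/n = 13·89/354 = 3.2684; c·n₁/n = 25·265/354 = 18.7147
RR_MH = (10.7463 + 12.5601 + 3.2684) / (43.1716 + 16.1924 + 18.7147) = 26.5748 / 78.0788 = 0.34036

0.340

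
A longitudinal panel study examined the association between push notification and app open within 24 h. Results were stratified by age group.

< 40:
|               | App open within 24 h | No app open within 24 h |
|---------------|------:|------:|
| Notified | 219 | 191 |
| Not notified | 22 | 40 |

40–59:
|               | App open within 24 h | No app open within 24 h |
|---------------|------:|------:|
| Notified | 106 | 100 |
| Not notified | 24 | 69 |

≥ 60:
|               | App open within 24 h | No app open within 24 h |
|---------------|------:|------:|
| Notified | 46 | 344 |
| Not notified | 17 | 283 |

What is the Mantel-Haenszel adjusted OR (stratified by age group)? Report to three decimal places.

2.436

OR_MH = Σ(aᵢdᵢ/nᵢ) / Σ(bᵢcᵢ/nᵢ), where nᵢ is the stratum total.
Stratum 1 (< 40): n = 472; a·d/n = 219·40/472 = 18.5593; b·c/n = 191·22/472 = 8.9025
Stratum 2 (40–59): n = 299; a·d/n = 106·69/299 = 24.4615; b·c/n = 100·24/299 = 8.0268
Stratum 3 (≥ 60): n = 690; a·d/n = 46·283/690 = 18.8667; b·c/n = 344·17/690 = 8.4754
OR_MH = (18.5593 + 24.4615 + 18.8667) / (8.9025 + 8.0268 + 8.4754) = 61.8875 / 25.4047 = 2.43607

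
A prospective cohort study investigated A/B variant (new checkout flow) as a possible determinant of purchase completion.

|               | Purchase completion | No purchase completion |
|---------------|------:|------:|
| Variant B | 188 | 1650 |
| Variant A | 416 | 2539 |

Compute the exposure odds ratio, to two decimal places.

Cells: a = 188, b = 1650, c = 416, d = 2539.
OR = (a·d)/(b·c) = (188 × 2539) / (1650 × 416) = 477332 / 686400 = 0.69541
Exposure is associated with lower odds of purchase completion (OR = 0.70 < 1).

0.70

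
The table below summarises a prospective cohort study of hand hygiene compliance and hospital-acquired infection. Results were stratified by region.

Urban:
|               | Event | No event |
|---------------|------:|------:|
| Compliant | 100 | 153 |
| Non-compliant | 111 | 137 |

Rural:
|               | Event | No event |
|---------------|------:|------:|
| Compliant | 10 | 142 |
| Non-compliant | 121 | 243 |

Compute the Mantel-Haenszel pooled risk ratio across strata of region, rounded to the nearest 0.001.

RR_MH = Σ(aᵢ·n₀ᵢ/nᵢ) / Σ(cᵢ·n₁ᵢ/nᵢ), with n₁ᵢ = aᵢ+bᵢ (exposed), n₀ᵢ = cᵢ+dᵢ (unexposed), nᵢ = n₁ᵢ+n₀ᵢ.
Stratum 1 (Urban): n₁ = 253, n₀ = 248, n = 501; a·n₀/n = 100·248/501 = 49.5010; c·n₁/n = 111·253/501 = 56.0539
Stratum 2 (Rural): n₁ = 152, n₀ = 364, n = 516; a·n₀/n = 10·364/516 = 7.0543; c·n₁/n = 121·152/516 = 35.6434
RR_MH = (49.5010 + 7.0543) / (56.0539 + 35.6434) = 56.5553 / 91.6973 = 0.61676

0.617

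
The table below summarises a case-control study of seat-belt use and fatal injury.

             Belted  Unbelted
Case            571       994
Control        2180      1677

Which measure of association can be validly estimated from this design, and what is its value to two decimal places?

Reading the table with exposure as columns: a = 571 (Belted, case), b = 2180 (Belted, non-case), c = 994 (Unbelted, case), d = 1677.
This is a case-control study: participants were sampled on outcome status, so risks in the source population cannot be estimated directly — relative risk is not valid here. The odds ratio is the appropriate measure.
OR = (a·d)/(b·c) = (571 × 1677) / (2180 × 994) = 957567 / 2166920 = 0.44190

0.44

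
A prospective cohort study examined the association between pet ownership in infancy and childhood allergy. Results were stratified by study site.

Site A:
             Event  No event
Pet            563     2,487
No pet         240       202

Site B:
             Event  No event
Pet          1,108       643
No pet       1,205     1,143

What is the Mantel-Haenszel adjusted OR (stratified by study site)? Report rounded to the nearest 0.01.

OR_MH = Σ(aᵢdᵢ/nᵢ) / Σ(bᵢcᵢ/nᵢ), where nᵢ is the stratum total.
Stratum 1 (Site A): n = 3492; a·d/n = 563·202/3492 = 32.5676; b·c/n = 2487·240/3492 = 170.9278
Stratum 2 (Site B): n = 4099; a·d/n = 1108·1143/4099 = 308.9641; b·c/n = 643·1205/4099 = 189.0254
OR_MH = (32.5676 + 308.9641) / (170.9278 + 189.0254) = 341.5317 / 359.9532 = 0.94882

0.95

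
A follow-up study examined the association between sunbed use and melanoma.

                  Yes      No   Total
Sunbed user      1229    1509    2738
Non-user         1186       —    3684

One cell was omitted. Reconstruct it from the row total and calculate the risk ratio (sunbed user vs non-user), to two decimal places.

1.39

The missing cell is in the unexposed row: 3684 − 1186 = 2498.
So a = 1229, b = 1509, c = 1186, d = 2498.
RR = [a/(a+b)] / [c/(c+d)] = (1229/2738) / (1186/3684) = 0.44887/0.32193 = 1.39429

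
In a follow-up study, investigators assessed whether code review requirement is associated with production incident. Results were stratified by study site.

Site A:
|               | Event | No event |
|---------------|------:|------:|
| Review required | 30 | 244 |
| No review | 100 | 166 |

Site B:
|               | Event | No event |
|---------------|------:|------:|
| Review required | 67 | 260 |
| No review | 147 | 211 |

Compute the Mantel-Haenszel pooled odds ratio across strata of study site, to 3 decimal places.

OR_MH = Σ(aᵢdᵢ/nᵢ) / Σ(bᵢcᵢ/nᵢ), where nᵢ is the stratum total.
Stratum 1 (Site A): n = 540; a·d/n = 30·166/540 = 9.2222; b·c/n = 244·100/540 = 45.1852
Stratum 2 (Site B): n = 685; a·d/n = 67·211/685 = 20.6380; b·c/n = 260·147/685 = 55.7956
OR_MH = (9.2222 + 20.6380) / (45.1852 + 55.7956) = 29.8602 / 100.9808 = 0.29570

0.296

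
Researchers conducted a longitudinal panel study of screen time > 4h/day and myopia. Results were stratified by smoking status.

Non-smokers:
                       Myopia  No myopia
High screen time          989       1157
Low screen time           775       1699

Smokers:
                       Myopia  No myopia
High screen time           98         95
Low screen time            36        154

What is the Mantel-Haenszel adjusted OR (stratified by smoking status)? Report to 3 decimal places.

OR_MH = Σ(aᵢdᵢ/nᵢ) / Σ(bᵢcᵢ/nᵢ), where nᵢ is the stratum total.
Stratum 1 (Non-smokers): n = 4620; a·d/n = 989·1699/4620 = 363.7037; b·c/n = 1157·775/4620 = 194.0855
Stratum 2 (Smokers): n = 383; a·d/n = 98·154/383 = 39.4047; b·c/n = 95·36/383 = 8.9295
OR_MH = (363.7037 + 39.4047) / (194.0855 + 8.9295) = 403.1084 / 203.0150 = 1.98561

1.986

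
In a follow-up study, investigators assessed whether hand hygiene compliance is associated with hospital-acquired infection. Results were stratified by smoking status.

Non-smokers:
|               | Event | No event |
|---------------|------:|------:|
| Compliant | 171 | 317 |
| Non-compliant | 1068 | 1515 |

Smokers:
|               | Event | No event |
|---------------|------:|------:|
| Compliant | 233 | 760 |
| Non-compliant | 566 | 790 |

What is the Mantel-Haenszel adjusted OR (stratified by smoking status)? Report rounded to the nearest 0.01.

OR_MH = Σ(aᵢdᵢ/nᵢ) / Σ(bᵢcᵢ/nᵢ), where nᵢ is the stratum total.
Stratum 1 (Non-smokers): n = 3071; a·d/n = 171·1515/3071 = 84.3585; b·c/n = 317·1068/3071 = 110.2429
Stratum 2 (Smokers): n = 2349; a·d/n = 233·790/2349 = 78.3610; b·c/n = 760·566/2349 = 183.1247
OR_MH = (84.3585 + 78.3610) / (110.2429 + 183.1247) = 162.7195 / 293.3677 = 0.55466

0.55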